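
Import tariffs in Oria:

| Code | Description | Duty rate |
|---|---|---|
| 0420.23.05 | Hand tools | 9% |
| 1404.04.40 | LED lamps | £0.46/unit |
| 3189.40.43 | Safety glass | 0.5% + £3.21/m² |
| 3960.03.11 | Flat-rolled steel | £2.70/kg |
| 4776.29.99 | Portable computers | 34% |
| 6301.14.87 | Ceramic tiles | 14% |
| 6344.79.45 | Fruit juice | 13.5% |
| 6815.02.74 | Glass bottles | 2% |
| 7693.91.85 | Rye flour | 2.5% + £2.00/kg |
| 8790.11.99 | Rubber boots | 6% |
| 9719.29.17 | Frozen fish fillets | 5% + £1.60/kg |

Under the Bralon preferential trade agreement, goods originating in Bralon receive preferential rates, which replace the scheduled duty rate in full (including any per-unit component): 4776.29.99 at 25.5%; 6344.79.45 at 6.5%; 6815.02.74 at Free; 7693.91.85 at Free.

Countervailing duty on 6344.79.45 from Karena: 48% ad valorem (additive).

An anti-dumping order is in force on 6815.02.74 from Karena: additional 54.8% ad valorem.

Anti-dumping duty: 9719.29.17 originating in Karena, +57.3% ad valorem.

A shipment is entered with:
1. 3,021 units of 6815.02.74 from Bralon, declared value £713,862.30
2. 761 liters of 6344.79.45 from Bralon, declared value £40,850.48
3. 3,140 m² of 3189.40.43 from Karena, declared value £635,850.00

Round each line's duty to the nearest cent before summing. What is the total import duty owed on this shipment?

£15,913.93

Line 1 (6815.02.74, Bralon, 3,021 units, £713,862.30):
Base rate for 6815.02.74 is 2%.
Origin Bralon qualifies under the Oria–Bralon agreement and 6815.02.74 is covered: preferential rate Free applies instead.
The additional-duty order on 6815.02.74 targets Karena, not Bralon; it does not apply.
Duty = £713,862.30 × 0% = £0.00.
Line 2 (6344.79.45, Bralon, 761 liters, £40,850.48):
Base rate for 6344.79.45 is 13.5%.
Origin Bralon qualifies under the Oria–Bralon agreement and 6344.79.45 is covered: preferential rate 6.5% applies instead.
The additional-duty order on 6344.79.45 targets Karena, not Bralon; it does not apply.
Duty = £40,850.48 × 6.5% = £2,655.28.
Line 3 (3189.40.43, Karena, 3,140 m², £635,850.00):
Base rate for 3189.40.43 is 0.5% + £3.21/m².
Duty = £635,850.00 × 0.5% + 3,140 × £3.21 = £13,258.65.
Total = £0.00 + £2,655.28 + £13,258.65 = £15,913.93.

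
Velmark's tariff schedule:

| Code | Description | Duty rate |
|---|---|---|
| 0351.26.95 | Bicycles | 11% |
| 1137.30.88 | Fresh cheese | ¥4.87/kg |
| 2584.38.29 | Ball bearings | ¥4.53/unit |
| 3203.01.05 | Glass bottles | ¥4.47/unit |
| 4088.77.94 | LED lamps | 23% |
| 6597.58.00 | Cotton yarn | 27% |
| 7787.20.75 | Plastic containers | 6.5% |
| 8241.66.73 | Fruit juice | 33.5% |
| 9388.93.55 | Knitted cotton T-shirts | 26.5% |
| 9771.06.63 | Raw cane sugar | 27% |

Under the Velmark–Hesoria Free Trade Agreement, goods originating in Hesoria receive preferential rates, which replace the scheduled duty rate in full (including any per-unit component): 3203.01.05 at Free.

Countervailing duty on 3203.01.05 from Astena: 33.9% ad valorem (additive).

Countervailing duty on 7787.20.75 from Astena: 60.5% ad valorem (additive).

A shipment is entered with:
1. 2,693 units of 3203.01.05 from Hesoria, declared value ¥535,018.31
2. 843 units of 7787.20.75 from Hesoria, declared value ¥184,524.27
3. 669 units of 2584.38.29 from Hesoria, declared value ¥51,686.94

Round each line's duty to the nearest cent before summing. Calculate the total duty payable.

¥15,024.65

Line 1 (3203.01.05, Hesoria, 2,693 units, ¥535,018.31):
Base rate for 3203.01.05 is ¥4.47/unit.
Origin Hesoria qualifies under the Velmark–Hesoria agreement and 3203.01.05 is covered: preferential rate Free applies instead.
The additional-duty order on 3203.01.05 targets Astena, not Hesoria; it does not apply.
Duty = ¥535,018.31 × 0% = ¥0.00.
Line 2 (7787.20.75, Hesoria, 843 units, ¥184,524.27):
Base rate for 7787.20.75 is 6.5%.
Origin Hesoria is the FTA partner but 7787.20.75 is not on the preference list; base rate stands.
The additional-duty order on 7787.20.75 targets Astena, not Hesoria; it does not apply.
Duty = ¥184,524.27 × 6.5% = ¥11,994.08.
Line 3 (2584.38.29, Hesoria, 669 units, ¥51,686.94):
Base rate for 2584.38.29 is ¥4.53/unit.
Origin Hesoria is the FTA partner but 2584.38.29 is not on the preference list; base rate stands.
Duty = 669 × ¥4.53 = ¥3,030.57.
Total = ¥0.00 + ¥11,994.08 + ¥3,030.57 = ¥15,024.65.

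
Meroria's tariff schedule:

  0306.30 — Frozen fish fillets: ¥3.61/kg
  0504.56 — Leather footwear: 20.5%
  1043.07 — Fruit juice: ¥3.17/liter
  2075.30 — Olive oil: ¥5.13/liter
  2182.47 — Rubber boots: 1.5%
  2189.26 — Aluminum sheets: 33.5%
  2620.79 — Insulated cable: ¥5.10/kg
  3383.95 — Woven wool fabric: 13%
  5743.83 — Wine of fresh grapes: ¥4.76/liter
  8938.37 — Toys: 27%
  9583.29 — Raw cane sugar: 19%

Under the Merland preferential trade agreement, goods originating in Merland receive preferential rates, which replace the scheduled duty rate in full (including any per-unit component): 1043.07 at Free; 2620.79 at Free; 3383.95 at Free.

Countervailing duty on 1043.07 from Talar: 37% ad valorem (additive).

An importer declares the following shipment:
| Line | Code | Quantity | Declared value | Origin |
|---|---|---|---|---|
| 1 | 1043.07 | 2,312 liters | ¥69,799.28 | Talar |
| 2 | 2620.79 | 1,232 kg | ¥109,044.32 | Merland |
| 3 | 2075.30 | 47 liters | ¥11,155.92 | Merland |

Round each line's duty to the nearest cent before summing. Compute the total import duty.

Line 1 (1043.07, Talar, 2,312 liters, ¥69,799.28):
Base rate for 1043.07 is ¥3.17/liter.
1043.07 has an FTA preferential rate, but origin Talar is not Merland; base rate stands.
Additional duty on 1043.07 from Talar: +37% ad valorem. Applied ad valorem rate = 37%.
Duty = ¥69,799.28 × 37% + 2,312 × ¥3.17 = ¥33,154.77.
Line 2 (2620.79, Merland, 1,232 kg, ¥109,044.32):
Base rate for 2620.79 is ¥5.10/kg.
Origin Merland qualifies under the Meroria–Merland agreement and 2620.79 is covered: preferential rate Free applies instead.
Duty = ¥109,044.32 × 0% = ¥0.00.
Line 3 (2075.30, Merland, 47 liters, ¥11,155.92):
Base rate for 2075.30 is ¥5.13/liter.
Origin Merland is the FTA partner but 2075.30 is not on the preference list; base rate stands.
Duty = 47 × ¥5.13 = ¥241.11.
Total = ¥33,154.77 + ¥0.00 + ¥241.11 = ¥33,395.88.

¥33,395.88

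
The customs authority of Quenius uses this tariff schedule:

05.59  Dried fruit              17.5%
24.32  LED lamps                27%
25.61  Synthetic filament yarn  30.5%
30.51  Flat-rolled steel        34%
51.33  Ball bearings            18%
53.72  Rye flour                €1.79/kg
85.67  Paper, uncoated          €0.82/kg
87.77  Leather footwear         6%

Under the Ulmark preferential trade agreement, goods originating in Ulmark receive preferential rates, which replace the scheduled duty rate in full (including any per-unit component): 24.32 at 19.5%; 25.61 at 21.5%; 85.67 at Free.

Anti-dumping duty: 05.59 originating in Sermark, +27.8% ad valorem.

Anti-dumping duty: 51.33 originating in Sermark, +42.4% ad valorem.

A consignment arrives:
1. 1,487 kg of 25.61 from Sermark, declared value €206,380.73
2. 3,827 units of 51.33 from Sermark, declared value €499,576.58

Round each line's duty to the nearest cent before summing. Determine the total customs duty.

€364,690.37

Line 1 (25.61, Sermark, 1,487 kg, €206,380.73):
Base rate for 25.61 is 30.5%.
25.61 has an FTA preferential rate, but origin Sermark is not Ulmark; base rate stands.
Duty = €206,380.73 × 30.5% = €62,946.12.
Line 2 (51.33, Sermark, 3,827 units, €499,576.58):
Base rate for 51.33 is 18%.
Additional duty on 51.33 from Sermark: +42.4%. Applied ad valorem rate: 18% + 42.4% = 60.4%.
Duty = €499,576.58 × 60.4% = €301,744.25.
Total = €62,946.12 + €301,744.25 = €364,690.37.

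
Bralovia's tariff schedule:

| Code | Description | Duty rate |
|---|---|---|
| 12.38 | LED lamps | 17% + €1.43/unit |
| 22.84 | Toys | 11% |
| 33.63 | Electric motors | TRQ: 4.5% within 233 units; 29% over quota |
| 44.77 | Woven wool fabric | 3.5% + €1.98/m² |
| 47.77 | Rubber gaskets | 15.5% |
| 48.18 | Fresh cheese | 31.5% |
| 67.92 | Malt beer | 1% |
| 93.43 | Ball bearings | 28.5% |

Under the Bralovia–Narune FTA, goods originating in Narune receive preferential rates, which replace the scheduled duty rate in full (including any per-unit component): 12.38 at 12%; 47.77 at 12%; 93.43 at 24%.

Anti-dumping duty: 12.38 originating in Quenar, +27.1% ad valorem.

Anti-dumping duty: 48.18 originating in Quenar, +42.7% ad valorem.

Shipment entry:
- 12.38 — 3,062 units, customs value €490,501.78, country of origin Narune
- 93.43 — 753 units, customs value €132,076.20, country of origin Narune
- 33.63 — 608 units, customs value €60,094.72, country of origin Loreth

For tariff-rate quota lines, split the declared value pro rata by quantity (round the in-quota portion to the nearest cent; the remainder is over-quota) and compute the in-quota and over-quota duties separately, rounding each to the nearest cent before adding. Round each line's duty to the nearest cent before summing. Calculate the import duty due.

Line 1 (12.38, Narune, 3,062 units, €490,501.78):
Base rate for 12.38 is 17% + €1.43/unit.
Origin Narune qualifies under the Bralovia–Narune agreement and 12.38 is covered: preferential rate 12% applies instead.
The additional-duty order on 12.38 targets Quenar, not Narune; it does not apply.
Duty = €490,501.78 × 12% = €58,860.21.
Line 2 (93.43, Narune, 753 units, €132,076.20):
Base rate for 93.43 is 28.5%.
Origin Narune qualifies under the Bralovia–Narune agreement and 93.43 is covered: preferential rate 24% applies instead.
Duty = €132,076.20 × 24% = €31,698.29.
Line 3 (33.63, Loreth, 608 units, €60,094.72):
Code 33.63 is under a tariff-rate quota (threshold 233 units). In-quota: 233 units at 4.5%; over-quota: 375 units at 29%.
Pro-rata value split: in-quota = €60,094.72 × 233/608 = €23,029.72; over-quota = €60,094.72 − €23,029.72 = €37,065.00.
In-quota duty = €23,029.72 × 4.5% = €1,036.34. Over-quota duty = €37,065.00 × 29% = €10,748.85.
Line duty = €1,036.34 + €10,748.85 = €11,785.19.
Total = €58,860.21 + €31,698.29 + €11,785.19 = €102,343.69.

€102,343.69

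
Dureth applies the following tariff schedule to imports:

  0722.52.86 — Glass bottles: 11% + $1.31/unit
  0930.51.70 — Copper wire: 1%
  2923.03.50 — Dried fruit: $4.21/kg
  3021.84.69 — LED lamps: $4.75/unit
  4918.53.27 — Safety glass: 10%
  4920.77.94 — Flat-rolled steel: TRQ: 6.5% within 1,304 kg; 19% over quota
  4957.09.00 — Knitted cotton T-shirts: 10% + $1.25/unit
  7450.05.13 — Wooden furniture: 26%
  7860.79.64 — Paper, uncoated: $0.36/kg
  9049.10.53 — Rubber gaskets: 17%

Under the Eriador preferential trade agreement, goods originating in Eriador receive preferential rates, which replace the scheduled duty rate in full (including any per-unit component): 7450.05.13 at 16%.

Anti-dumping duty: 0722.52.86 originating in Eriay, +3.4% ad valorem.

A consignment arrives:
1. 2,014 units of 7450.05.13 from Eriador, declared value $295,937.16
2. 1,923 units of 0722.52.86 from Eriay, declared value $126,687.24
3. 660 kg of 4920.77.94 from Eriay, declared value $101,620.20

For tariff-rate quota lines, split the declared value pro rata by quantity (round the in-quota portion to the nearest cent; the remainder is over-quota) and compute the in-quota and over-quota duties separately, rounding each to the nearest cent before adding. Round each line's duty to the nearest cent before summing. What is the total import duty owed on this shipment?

$74,717.35

Line 1 (7450.05.13, Eriador, 2,014 units, $295,937.16):
Base rate for 7450.05.13 is 26%.
Origin Eriador qualifies under the Dureth–Eriador agreement and 7450.05.13 is covered: preferential rate 16% applies instead.
Duty = $295,937.16 × 16% = $47,349.95.
Line 2 (0722.52.86, Eriay, 1,923 units, $126,687.24):
Base rate for 0722.52.86 is 11% + $1.31/unit.
Additional duty on 0722.52.86 from Eriay: +3.4%. Applied ad valorem rate: 11% + 3.4% = 14.4%.
Duty = $126,687.24 × 14.4% + 1,923 × $1.31 = $20,762.09.
Line 3 (4920.77.94, Eriay, 660 kg, $101,620.20):
Code 4920.77.94 is under a tariff-rate quota (threshold 1,304 kg). Quantity 660 kg is within the quota, so the in-quota rate 6.5% applies to the full value.
Duty = $101,620.20 × 6.5% = $6,605.31.
Total = $47,349.95 + $20,762.09 + $6,605.31 = $74,717.35.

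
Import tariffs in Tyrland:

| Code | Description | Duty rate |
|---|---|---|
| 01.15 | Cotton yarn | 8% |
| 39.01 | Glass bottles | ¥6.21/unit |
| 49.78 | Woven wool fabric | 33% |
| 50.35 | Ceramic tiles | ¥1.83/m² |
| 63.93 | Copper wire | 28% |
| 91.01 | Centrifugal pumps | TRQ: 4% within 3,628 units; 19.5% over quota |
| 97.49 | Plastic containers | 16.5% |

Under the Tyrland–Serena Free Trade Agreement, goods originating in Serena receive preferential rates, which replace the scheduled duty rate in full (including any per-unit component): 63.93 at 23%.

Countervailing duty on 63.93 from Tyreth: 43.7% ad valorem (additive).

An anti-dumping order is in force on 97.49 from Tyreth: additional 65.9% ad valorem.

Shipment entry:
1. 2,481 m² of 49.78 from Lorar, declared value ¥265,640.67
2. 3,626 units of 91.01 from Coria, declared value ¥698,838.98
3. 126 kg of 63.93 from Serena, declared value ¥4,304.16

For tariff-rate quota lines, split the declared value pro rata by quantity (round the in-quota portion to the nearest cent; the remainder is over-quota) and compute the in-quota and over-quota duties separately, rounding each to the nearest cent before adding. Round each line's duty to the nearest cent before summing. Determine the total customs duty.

Line 1 (49.78, Lorar, 2,481 m², ¥265,640.67):
Base rate for 49.78 is 33%.
Duty = ¥265,640.67 × 33% = ¥87,661.42.
Line 2 (91.01, Coria, 3,626 units, ¥698,838.98):
Code 91.01 is under a tariff-rate quota (threshold 3,628 units). Quantity 3,626 units is within the quota, so the in-quota rate 4% applies to the full value.
Duty = ¥698,838.98 × 4% = ¥27,953.56.
Line 3 (63.93, Serena, 126 kg, ¥4,304.16):
Base rate for 63.93 is 28%.
Origin Serena qualifies under the Tyrland–Serena agreement and 63.93 is covered: preferential rate 23% applies instead.
The additional-duty order on 63.93 targets Tyreth, not Serena; it does not apply.
Duty = ¥4,304.16 × 23% = ¥989.96.
Total = ¥87,661.42 + ¥27,953.56 + ¥989.96 = ¥116,604.94.

¥116,604.94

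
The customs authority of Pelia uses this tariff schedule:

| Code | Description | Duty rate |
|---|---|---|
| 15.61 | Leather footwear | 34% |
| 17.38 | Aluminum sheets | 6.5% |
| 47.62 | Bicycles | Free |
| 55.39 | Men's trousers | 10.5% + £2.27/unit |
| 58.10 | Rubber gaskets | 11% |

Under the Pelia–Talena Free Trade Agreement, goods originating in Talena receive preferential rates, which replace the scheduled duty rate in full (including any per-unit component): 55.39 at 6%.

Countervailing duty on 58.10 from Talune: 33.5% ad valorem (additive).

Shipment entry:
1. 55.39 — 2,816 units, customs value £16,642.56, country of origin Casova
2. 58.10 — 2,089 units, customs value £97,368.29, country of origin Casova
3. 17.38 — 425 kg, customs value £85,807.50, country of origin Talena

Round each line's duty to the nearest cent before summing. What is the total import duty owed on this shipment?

Line 1 (55.39, Casova, 2,816 units, £16,642.56):
Base rate for 55.39 is 10.5% + £2.27/unit.
55.39 has an FTA preferential rate, but origin Casova is not Talena; base rate stands.
Duty = £16,642.56 × 10.5% + 2,816 × £2.27 = £8,139.79.
Line 2 (58.10, Casova, 2,089 units, £97,368.29):
Base rate for 58.10 is 11%.
The additional-duty order on 58.10 targets Talune, not Casova; it does not apply.
Duty = £97,368.29 × 11% = £10,710.51.
Line 3 (17.38, Talena, 425 kg, £85,807.50):
Base rate for 17.38 is 6.5%.
Origin Talena is the FTA partner but 17.38 is not on the preference list; base rate stands.
Duty = £85,807.50 × 6.5% = £5,577.49.
Total = £8,139.79 + £10,710.51 + £5,577.49 = £24,427.79.

£24,427.79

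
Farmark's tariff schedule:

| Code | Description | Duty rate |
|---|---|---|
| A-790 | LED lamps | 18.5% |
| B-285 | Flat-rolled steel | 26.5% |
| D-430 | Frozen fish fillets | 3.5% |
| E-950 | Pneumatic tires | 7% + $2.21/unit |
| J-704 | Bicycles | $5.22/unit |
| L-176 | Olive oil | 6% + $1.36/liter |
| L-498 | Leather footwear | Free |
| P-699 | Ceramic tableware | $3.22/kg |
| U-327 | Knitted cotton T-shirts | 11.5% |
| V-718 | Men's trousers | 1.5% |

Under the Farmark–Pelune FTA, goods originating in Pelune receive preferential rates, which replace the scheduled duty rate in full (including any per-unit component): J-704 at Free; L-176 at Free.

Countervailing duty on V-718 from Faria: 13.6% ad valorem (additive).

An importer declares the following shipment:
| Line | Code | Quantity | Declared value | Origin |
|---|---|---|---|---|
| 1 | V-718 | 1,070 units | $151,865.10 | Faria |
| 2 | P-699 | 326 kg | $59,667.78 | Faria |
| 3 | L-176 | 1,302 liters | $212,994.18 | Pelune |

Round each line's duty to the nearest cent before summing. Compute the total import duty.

$23,981.35

Line 1 (V-718, Faria, 1,070 units, $151,865.10):
Base rate for V-718 is 1.5%.
Additional duty on V-718 from Faria: +13.6%. Applied ad valorem rate: 1.5% + 13.6% = 15.1%.
Duty = $151,865.10 × 15.1% = $22,931.63.
Line 2 (P-699, Faria, 326 kg, $59,667.78):
Base rate for P-699 is $3.22/kg.
Duty = 326 × $3.22 = $1,049.72.
Line 3 (L-176, Pelune, 1,302 liters, $212,994.18):
Base rate for L-176 is 6% + $1.36/liter.
Origin Pelune qualifies under the Farmark–Pelune agreement and L-176 is covered: preferential rate Free applies instead.
Duty = $212,994.18 × 0% = $0.00.
Total = $22,931.63 + $1,049.72 + $0.00 = $23,981.35.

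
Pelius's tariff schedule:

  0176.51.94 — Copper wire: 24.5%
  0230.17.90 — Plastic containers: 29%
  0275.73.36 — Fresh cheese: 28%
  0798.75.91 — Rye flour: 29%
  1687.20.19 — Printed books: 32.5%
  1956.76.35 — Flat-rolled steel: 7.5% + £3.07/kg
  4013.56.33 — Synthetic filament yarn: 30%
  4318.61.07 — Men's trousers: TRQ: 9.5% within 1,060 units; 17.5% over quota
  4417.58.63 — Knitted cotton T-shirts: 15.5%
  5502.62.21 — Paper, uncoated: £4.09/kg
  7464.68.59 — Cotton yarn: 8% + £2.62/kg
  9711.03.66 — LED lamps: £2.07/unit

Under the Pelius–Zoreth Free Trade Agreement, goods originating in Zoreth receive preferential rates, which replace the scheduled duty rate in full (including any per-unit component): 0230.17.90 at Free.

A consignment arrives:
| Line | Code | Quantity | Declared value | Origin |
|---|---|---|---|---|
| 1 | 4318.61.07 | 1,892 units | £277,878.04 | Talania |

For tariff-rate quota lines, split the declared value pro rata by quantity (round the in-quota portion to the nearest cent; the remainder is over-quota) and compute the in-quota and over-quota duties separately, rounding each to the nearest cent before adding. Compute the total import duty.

£36,174.08

Line 1 (4318.61.07, Talania, 1,892 units, £277,878.04):
Code 4318.61.07 is under a tariff-rate quota (threshold 1,060 units). In-quota: 1,060 units at 9.5%; over-quota: 832 units at 17.5%.
Pro-rata value split: in-quota = £277,878.04 × 1,060/1,892 = £155,682.20; over-quota = £277,878.04 − £155,682.20 = £122,195.84.
In-quota duty = £155,682.20 × 9.5% = £14,789.81. Over-quota duty = £122,195.84 × 17.5% = £21,384.27.
Line duty = £14,789.81 + £21,384.27 = £36,174.08.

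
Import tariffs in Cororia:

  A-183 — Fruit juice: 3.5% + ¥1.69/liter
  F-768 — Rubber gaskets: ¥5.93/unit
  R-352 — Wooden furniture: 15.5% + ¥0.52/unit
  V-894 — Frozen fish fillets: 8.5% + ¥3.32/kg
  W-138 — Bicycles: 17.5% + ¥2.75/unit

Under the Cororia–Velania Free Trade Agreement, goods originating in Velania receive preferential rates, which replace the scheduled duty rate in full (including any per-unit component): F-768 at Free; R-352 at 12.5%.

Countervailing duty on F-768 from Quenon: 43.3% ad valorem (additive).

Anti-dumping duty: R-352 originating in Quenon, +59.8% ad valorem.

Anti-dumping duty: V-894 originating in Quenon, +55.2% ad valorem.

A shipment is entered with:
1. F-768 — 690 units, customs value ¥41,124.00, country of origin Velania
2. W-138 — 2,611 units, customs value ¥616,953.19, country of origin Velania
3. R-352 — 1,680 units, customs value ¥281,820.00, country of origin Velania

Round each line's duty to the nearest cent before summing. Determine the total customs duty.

Line 1 (F-768, Velania, 690 units, ¥41,124.00):
Base rate for F-768 is ¥5.93/unit.
Origin Velania qualifies under the Cororia–Velania agreement and F-768 is covered: preferential rate Free applies instead.
The additional-duty order on F-768 targets Quenon, not Velania; it does not apply.
Duty = ¥41,124.00 × 0% = ¥0.00.
Line 2 (W-138, Velania, 2,611 units, ¥616,953.19):
Base rate for W-138 is 17.5% + ¥2.75/unit.
Origin Velania is the FTA partner but W-138 is not on the preference list; base rate stands.
Duty = ¥616,953.19 × 17.5% + 2,611 × ¥2.75 = ¥115,147.06.
Line 3 (R-352, Velania, 1,680 units, ¥281,820.00):
Base rate for R-352 is 15.5% + ¥0.52/unit.
Origin Velania qualifies under the Cororia–Velania agreement and R-352 is covered: preferential rate 12.5% applies instead.
The additional-duty order on R-352 targets Quenon, not Velania; it does not apply.
Duty = ¥281,820.00 × 12.5% = ¥35,227.50.
Total = ¥0.00 + ¥115,147.06 + ¥35,227.50 = ¥150,374.56.

¥150,374.56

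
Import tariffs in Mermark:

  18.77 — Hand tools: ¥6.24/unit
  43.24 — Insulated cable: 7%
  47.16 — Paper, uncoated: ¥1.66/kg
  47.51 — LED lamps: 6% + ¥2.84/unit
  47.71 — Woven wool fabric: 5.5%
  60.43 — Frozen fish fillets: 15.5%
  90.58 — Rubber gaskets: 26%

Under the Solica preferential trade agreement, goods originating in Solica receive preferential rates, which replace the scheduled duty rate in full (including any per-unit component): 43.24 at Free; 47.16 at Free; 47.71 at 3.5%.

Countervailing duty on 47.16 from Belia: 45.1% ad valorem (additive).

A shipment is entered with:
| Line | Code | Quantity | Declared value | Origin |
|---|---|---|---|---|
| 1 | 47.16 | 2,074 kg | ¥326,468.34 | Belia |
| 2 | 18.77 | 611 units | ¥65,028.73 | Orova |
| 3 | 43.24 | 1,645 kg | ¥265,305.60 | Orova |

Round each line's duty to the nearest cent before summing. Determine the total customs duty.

Line 1 (47.16, Belia, 2,074 kg, ¥326,468.34):
Base rate for 47.16 is ¥1.66/kg.
47.16 has an FTA preferential rate, but origin Belia is not Solica; base rate stands.
Additional duty on 47.16 from Belia: +45.1% ad valorem. Applied ad valorem rate = 45.1%.
Duty = ¥326,468.34 × 45.1% + 2,074 × ¥1.66 = ¥150,680.06.
Line 2 (18.77, Orova, 611 units, ¥65,028.73):
Base rate for 18.77 is ¥6.24/unit.
Duty = 611 × ¥6.24 = ¥3,812.64.
Line 3 (43.24, Orova, 1,645 kg, ¥265,305.60):
Base rate for 43.24 is 7%.
43.24 has an FTA preferential rate, but origin Orova is not Solica; base rate stands.
Duty = ¥265,305.60 × 7% = ¥18,571.39.
Total = ¥150,680.06 + ¥3,812.64 + ¥18,571.39 = ¥173,064.09.

¥173,064.09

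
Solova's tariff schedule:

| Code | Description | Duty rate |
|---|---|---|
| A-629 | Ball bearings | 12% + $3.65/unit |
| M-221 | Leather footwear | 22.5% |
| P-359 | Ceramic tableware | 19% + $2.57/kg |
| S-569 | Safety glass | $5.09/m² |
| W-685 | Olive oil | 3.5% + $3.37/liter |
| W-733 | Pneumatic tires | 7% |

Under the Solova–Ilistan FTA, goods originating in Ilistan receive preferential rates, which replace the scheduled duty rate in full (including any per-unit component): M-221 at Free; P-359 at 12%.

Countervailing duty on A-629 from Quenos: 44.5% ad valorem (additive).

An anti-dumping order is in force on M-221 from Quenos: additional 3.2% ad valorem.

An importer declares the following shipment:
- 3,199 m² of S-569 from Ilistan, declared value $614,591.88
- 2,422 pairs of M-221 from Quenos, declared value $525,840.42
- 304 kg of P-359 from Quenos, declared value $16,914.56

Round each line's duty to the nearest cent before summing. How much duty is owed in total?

Line 1 (S-569, Ilistan, 3,199 m², $614,591.88):
Base rate for S-569 is $5.09/m².
Origin Ilistan is the FTA partner but S-569 is not on the preference list; base rate stands.
Duty = 3,199 × $5.09 = $16,282.91.
Line 2 (M-221, Quenos, 2,422 pairs, $525,840.42):
Base rate for M-221 is 22.5%.
M-221 has an FTA preferential rate, but origin Quenos is not Ilistan; base rate stands.
Additional duty on M-221 from Quenos: +3.2%. Applied ad valorem rate: 22.5% + 3.2% = 25.7%.
Duty = $525,840.42 × 25.7% = $135,140.99.
Line 3 (P-359, Quenos, 304 kg, $16,914.56):
Base rate for P-359 is 19% + $2.57/kg.
P-359 has an FTA preferential rate, but origin Quenos is not Ilistan; base rate stands.
Duty = $16,914.56 × 19% + 304 × $2.57 = $3,995.05.
Total = $16,282.91 + $135,140.99 + $3,995.05 = $155,418.95.

$155,418.95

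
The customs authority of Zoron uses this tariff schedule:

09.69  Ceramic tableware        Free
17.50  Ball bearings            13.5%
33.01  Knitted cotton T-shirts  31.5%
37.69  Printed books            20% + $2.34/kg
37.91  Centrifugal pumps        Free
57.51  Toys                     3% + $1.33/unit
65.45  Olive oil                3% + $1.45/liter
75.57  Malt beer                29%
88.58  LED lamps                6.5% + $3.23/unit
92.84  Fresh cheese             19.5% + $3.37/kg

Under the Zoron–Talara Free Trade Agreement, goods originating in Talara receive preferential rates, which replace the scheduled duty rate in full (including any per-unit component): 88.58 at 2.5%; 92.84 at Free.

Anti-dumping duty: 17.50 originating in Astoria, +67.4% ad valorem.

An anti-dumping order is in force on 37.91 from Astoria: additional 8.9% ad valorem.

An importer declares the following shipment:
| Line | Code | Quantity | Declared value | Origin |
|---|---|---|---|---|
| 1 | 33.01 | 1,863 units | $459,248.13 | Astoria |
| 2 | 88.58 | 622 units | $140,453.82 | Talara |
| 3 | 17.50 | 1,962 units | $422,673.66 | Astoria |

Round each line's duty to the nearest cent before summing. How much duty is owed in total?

Line 1 (33.01, Astoria, 1,863 units, $459,248.13):
Base rate for 33.01 is 31.5%.
Duty = $459,248.13 × 31.5% = $144,663.16.
Line 2 (88.58, Talara, 622 units, $140,453.82):
Base rate for 88.58 is 6.5% + $3.23/unit.
Origin Talara qualifies under the Zoron–Talara agreement and 88.58 is covered: preferential rate 2.5% applies instead.
Duty = $140,453.82 × 2.5% = $3,511.35.
Line 3 (17.50, Astoria, 1,962 units, $422,673.66):
Base rate for 17.50 is 13.5%.
Additional duty on 17.50 from Astoria: +67.4%. Applied ad valorem rate: 13.5% + 67.4% = 80.9%.
Duty = $422,673.66 × 80.9% = $341,942.99.
Total = $144,663.16 + $3,511.35 + $341,942.99 = $490,117.50.

$490,117.50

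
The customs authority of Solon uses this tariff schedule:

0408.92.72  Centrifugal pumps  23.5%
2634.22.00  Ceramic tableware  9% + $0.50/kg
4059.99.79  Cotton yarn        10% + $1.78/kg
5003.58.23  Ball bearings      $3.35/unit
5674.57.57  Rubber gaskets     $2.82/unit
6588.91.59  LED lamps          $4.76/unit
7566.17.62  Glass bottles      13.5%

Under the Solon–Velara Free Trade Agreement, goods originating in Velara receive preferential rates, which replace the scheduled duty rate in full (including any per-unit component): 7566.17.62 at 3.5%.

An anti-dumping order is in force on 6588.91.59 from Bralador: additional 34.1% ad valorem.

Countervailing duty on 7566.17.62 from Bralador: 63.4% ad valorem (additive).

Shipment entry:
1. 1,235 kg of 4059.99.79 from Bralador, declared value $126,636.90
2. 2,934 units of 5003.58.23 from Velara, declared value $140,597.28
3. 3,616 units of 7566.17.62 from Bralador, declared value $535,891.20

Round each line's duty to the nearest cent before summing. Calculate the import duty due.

Line 1 (4059.99.79, Bralador, 1,235 kg, $126,636.90):
Base rate for 4059.99.79 is 10% + $1.78/kg.
Duty = $126,636.90 × 10% + 1,235 × $1.78 = $14,861.99.
Line 2 (5003.58.23, Velara, 2,934 units, $140,597.28):
Base rate for 5003.58.23 is $3.35/unit.
Origin Velara is the FTA partner but 5003.58.23 is not on the preference list; base rate stands.
Duty = 2,934 × $3.35 = $9,828.90.
Line 3 (7566.17.62, Bralador, 3,616 units, $535,891.20):
Base rate for 7566.17.62 is 13.5%.
7566.17.62 has an FTA preferential rate, but origin Bralador is not Velara; base rate stands.
Additional duty on 7566.17.62 from Bralador: +63.4%. Applied ad valorem rate: 13.5% + 63.4% = 76.9%.
Duty = $535,891.20 × 76.9% = $412,100.33.
Total = $14,861.99 + $9,828.90 + $412,100.33 = $436,791.22.

$436,791.22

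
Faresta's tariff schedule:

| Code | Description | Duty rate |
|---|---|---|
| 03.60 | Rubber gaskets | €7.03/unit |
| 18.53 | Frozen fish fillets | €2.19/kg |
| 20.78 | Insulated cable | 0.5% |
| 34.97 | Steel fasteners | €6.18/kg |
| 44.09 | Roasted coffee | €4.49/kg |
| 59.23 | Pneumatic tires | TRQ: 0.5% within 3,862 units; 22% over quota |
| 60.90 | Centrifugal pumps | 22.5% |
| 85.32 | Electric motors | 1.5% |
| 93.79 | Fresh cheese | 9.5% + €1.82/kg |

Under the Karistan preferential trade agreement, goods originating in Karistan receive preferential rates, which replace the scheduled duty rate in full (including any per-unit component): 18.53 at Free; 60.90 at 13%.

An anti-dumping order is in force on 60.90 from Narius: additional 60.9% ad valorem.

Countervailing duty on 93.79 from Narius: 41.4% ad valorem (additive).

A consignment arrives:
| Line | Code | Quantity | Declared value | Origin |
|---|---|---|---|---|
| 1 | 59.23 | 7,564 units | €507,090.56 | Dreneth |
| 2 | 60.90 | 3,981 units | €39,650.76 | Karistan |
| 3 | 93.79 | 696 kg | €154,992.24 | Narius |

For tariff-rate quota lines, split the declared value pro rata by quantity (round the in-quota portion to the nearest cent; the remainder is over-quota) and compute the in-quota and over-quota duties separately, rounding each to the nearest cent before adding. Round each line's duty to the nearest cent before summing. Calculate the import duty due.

€141,206.97

Line 1 (59.23, Dreneth, 7,564 units, €507,090.56):
Code 59.23 is under a tariff-rate quota (threshold 3,862 units). In-quota: 3,862 units at 0.5%; over-quota: 3,702 units at 22%.
Pro-rata value split: in-quota = €507,090.56 × 3,862/7,564 = €258,908.48; over-quota = €507,090.56 − €258,908.48 = €248,182.08.
In-quota duty = €258,908.48 × 0.5% = €1,294.54. Over-quota duty = €248,182.08 × 22% = €54,600.06.
Line duty = €1,294.54 + €54,600.06 = €55,894.60.
Line 2 (60.90, Karistan, 3,981 units, €39,650.76):
Base rate for 60.90 is 22.5%.
Origin Karistan qualifies under the Faresta–Karistan agreement and 60.90 is covered: preferential rate 13% applies instead.
The additional-duty order on 60.90 targets Narius, not Karistan; it does not apply.
Duty = €39,650.76 × 13% = €5,154.60.
Line 3 (93.79, Narius, 696 kg, €154,992.24):
Base rate for 93.79 is 9.5% + €1.82/kg.
Additional duty on 93.79 from Narius: +41.4%. Applied ad valorem rate: 9.5% + 41.4% = 50.9%.
Duty = €154,992.24 × 50.9% + 696 × €1.82 = €80,157.77.
Total = €55,894.60 + €5,154.60 + €80,157.77 = €141,206.97.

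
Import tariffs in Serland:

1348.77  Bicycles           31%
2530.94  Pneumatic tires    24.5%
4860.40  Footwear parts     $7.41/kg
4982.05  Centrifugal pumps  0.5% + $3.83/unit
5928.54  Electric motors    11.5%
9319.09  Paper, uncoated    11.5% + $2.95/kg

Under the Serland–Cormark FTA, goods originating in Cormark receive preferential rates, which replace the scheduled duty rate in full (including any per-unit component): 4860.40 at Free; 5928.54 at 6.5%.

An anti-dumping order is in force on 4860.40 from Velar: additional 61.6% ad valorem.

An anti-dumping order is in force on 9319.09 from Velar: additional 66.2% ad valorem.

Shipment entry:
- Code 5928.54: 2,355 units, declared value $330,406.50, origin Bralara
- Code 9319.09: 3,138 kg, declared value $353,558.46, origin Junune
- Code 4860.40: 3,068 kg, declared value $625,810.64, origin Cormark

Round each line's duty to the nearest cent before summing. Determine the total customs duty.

$87,913.07

Line 1 (5928.54, Bralara, 2,355 units, $330,406.50):
Base rate for 5928.54 is 11.5%.
5928.54 has an FTA preferential rate, but origin Bralara is not Cormark; base rate stands.
Duty = $330,406.50 × 11.5% = $37,996.75.
Line 2 (9319.09, Junune, 3,138 kg, $353,558.46):
Base rate for 9319.09 is 11.5% + $2.95/kg.
The additional-duty order on 9319.09 targets Velar, not Junune; it does not apply.
Duty = $353,558.46 × 11.5% + 3,138 × $2.95 = $49,916.32.
Line 3 (4860.40, Cormark, 3,068 kg, $625,810.64):
Base rate for 4860.40 is $7.41/kg.
Origin Cormark qualifies under the Serland–Cormark agreement and 4860.40 is covered: preferential rate Free applies instead.
The additional-duty order on 4860.40 targets Velar, not Cormark; it does not apply.
Duty = $625,810.64 × 0% = $0.00.
Total = $37,996.75 + $49,916.32 + $0.00 = $87,913.07.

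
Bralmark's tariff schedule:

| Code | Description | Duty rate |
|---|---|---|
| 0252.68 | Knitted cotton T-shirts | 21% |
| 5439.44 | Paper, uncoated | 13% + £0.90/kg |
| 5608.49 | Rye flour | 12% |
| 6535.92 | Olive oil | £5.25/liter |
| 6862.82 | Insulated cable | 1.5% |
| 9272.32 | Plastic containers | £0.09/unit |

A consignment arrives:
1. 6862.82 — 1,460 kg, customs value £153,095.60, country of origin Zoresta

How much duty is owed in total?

Line 1 (6862.82, Zoresta, 1,460 kg, £153,095.60):
Base rate for 6862.82 is 1.5%.
Duty = £153,095.60 × 1.5% = £2,296.43.

£2,296.43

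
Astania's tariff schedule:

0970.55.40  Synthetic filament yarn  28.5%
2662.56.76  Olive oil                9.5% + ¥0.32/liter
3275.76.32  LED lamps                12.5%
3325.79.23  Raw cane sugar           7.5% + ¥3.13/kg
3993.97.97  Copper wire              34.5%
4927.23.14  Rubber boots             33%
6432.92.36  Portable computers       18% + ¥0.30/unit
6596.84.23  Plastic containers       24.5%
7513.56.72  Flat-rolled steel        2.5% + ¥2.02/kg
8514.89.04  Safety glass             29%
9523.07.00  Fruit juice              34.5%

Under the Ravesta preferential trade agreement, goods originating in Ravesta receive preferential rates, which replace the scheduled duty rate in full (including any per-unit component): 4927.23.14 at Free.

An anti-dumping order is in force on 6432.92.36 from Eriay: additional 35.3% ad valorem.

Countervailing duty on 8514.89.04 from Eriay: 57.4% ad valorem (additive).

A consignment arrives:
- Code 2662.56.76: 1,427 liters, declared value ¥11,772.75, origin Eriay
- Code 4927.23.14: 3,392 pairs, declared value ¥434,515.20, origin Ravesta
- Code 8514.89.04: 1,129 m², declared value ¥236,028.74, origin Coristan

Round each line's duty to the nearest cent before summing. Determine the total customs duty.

¥70,023.38

Line 1 (2662.56.76, Eriay, 1,427 liters, ¥11,772.75):
Base rate for 2662.56.76 is 9.5% + ¥0.32/liter.
Duty = ¥11,772.75 × 9.5% + 1,427 × ¥0.32 = ¥1,575.05.
Line 2 (4927.23.14, Ravesta, 3,392 pairs, ¥434,515.20):
Base rate for 4927.23.14 is 33%.
Origin Ravesta qualifies under the Astania–Ravesta agreement and 4927.23.14 is covered: preferential rate Free applies instead.
Duty = ¥434,515.20 × 0% = ¥0.00.
Line 3 (8514.89.04, Coristan, 1,129 m², ¥236,028.74):
Base rate for 8514.89.04 is 29%.
The additional-duty order on 8514.89.04 targets Eriay, not Coristan; it does not apply.
Duty = ¥236,028.74 × 29% = ¥68,448.33.
Total = ¥1,575.05 + ¥0.00 + ¥68,448.33 = ¥70,023.38.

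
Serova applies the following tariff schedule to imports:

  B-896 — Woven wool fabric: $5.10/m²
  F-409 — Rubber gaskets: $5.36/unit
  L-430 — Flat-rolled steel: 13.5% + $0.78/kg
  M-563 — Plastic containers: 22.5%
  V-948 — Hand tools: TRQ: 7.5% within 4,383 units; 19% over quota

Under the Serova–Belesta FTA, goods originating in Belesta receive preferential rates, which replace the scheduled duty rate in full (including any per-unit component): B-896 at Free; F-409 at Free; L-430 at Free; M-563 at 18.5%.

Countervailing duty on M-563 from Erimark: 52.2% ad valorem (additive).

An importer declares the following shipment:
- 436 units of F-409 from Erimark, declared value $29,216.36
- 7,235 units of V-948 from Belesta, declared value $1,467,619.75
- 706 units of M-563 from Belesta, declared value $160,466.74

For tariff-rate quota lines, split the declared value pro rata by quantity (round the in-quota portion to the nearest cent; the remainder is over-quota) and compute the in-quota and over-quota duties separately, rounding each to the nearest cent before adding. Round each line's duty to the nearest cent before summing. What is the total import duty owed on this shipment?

Line 1 (F-409, Erimark, 436 units, $29,216.36):
Base rate for F-409 is $5.36/unit.
F-409 has an FTA preferential rate, but origin Erimark is not Belesta; base rate stands.
Duty = 436 × $5.36 = $2,336.96.
Line 2 (V-948, Belesta, 7,235 units, $1,467,619.75):
Code V-948 is under a tariff-rate quota (threshold 4,383 units). In-quota: 4,383 units at 7.5%; over-quota: 2,852 units at 19%.
Pro-rata value split: in-quota = $1,467,619.75 × 4,383/7,235 = $889,091.55; over-quota = $1,467,619.75 − $889,091.55 = $578,528.20.
In-quota duty = $889,091.55 × 7.5% = $66,681.87. Over-quota duty = $578,528.20 × 19% = $109,920.36.
Line duty = $66,681.87 + $109,920.36 = $176,602.23.
Line 3 (M-563, Belesta, 706 units, $160,466.74):
Base rate for M-563 is 22.5%.
Origin Belesta qualifies under the Serova–Belesta agreement and M-563 is covered: preferential rate 18.5% applies instead.
The additional-duty order on M-563 targets Erimark, not Belesta; it does not apply.
Duty = $160,466.74 × 18.5% = $29,686.35.
Total = $2,336.96 + $176,602.23 + $29,686.35 = $208,625.54.

$208,625.54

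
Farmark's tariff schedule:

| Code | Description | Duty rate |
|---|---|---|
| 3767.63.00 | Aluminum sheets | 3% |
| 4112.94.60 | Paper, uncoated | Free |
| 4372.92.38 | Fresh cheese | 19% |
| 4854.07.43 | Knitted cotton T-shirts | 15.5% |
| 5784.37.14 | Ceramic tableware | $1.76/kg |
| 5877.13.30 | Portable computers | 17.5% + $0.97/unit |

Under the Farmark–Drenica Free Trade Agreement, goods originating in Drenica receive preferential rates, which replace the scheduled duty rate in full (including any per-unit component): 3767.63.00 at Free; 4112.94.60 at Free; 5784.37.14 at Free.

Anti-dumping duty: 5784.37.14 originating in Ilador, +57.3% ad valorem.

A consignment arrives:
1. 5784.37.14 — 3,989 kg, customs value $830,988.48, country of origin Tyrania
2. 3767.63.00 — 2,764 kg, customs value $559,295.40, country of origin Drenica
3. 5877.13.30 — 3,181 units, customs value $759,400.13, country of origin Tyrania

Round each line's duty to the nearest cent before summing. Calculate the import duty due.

$143,001.23

Line 1 (5784.37.14, Tyrania, 3,989 kg, $830,988.48):
Base rate for 5784.37.14 is $1.76/kg.
5784.37.14 has an FTA preferential rate, but origin Tyrania is not Drenica; base rate stands.
The additional-duty order on 5784.37.14 targets Ilador, not Tyrania; it does not apply.
Duty = 3,989 × $1.76 = $7,020.64.
Line 2 (3767.63.00, Drenica, 2,764 kg, $559,295.40):
Base rate for 3767.63.00 is 3%.
Origin Drenica qualifies under the Farmark–Drenica agreement and 3767.63.00 is covered: preferential rate Free applies instead.
Duty = $559,295.40 × 0% = $0.00.
Line 3 (5877.13.30, Tyrania, 3,181 units, $759,400.13):
Base rate for 5877.13.30 is 17.5% + $0.97/unit.
Duty = $759,400.13 × 17.5% + 3,181 × $0.97 = $135,980.59.
Total = $7,020.64 + $0.00 + $135,980.59 = $143,001.23.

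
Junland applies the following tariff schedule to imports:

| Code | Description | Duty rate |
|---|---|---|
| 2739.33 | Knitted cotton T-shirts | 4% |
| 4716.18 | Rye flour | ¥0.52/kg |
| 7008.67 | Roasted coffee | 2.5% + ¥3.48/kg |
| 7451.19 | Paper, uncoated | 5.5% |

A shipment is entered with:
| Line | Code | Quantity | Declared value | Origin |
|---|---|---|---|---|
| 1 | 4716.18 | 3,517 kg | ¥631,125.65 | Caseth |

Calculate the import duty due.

Line 1 (4716.18, Caseth, 3,517 kg, ¥631,125.65):
Base rate for 4716.18 is ¥0.52/kg.
Duty = 3,517 × ¥0.52 = ¥1,828.84.

¥1,828.84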